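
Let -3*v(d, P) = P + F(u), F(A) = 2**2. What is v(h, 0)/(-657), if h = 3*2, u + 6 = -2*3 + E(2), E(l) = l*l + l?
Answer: 4/1971 ≈ 0.0020294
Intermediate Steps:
E(l) = l + l**2 (E(l) = l**2 + l = l + l**2)
u = -6 (u = -6 + (-2*3 + 2*(1 + 2)) = -6 + (-6 + 2*3) = -6 + (-6 + 6) = -6 + 0 = -6)
F(A) = 4
h = 6
v(d, P) = -4/3 - P/3 (v(d, P) = -(P + 4)/3 = -(4 + P)/3 = -4/3 - P/3)
v(h, 0)/(-657) = (-4/3 - 1/3*0)/(-657) = (-4/3 + 0)*(-1/657) = -4/3*(-1/657) = 4/1971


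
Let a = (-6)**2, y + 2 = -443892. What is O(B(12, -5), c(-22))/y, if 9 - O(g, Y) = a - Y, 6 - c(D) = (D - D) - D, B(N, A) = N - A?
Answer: 43/443894 ≈ 9.6870e-5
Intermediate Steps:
c(D) = 6 + D (c(D) = 6 - ((D - D) - D) = 6 - (0 - D) = 6 - (-1)*D = 6 + D)
y = -443894 (y = -2 - 443892 = -443894)
a = 36
O(g, Y) = -27 + Y (O(g, Y) = 9 - (36 - Y) = 9 + (-36 + Y) = -27 + Y)
O(B(12, -5), c(-22))/y = (-27 + (6 - 22))/(-443894) = (-27 - 16)*(-1/443894) = -43*(-1/443894) = 43/443894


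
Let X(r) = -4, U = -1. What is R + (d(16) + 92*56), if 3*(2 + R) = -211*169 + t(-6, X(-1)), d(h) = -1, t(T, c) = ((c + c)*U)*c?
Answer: -6748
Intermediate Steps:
t(T, c) = -2*c² (t(T, c) = ((c + c)*(-1))*c = ((2*c)*(-1))*c = (-2*c)*c = -2*c²)
R = -11899 (R = -2 + (-211*169 - 2*(-4)²)/3 = -2 + (-35659 - 2*16)/3 = -2 + (-35659 - 32)/3 = -2 + (⅓)*(-35691) = -2 - 11897 = -11899)
R + (d(16) + 92*56) = -11899 + (-1 + 92*56) = -11899 + (-1 + 5152) = -11899 + 5151 = -6748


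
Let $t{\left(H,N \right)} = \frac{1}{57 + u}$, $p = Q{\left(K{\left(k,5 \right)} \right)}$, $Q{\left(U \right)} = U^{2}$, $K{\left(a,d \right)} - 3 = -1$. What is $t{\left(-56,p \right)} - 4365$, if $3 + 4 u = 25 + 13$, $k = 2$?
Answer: $- \frac{1147991}{263} \approx -4365.0$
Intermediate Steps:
$K{\left(a,d \right)} = 2$ ($K{\left(a,d \right)} = 3 - 1 = 2$)
$u = \frac{35}{4}$ ($u = - \frac{3}{4} + \frac{25 + 13}{4} = - \frac{3}{4} + \frac{1}{4} \cdot 38 = - \frac{3}{4} + \frac{19}{2} = \frac{35}{4} \approx 8.75$)
$p = 4$ ($p = 2^{2} = 4$)
$t{\left(H,N \right)} = \frac{4}{263}$ ($t{\left(H,N \right)} = \frac{1}{57 + \frac{35}{4}} = \frac{1}{\frac{263}{4}} = \frac{4}{263}$)
$t{\left(-56,p \right)} - 4365 = \frac{4}{263} - 4365 = - \frac{1147991}{263}$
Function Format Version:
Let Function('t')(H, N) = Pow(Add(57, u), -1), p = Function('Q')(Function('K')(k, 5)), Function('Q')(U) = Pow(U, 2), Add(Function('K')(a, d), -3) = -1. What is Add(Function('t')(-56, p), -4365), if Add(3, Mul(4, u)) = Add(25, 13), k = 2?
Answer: Rational(-1147991, 263) ≈ -4365.0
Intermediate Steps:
Function('K')(a, d) = 2 (Function('K')(a, d) = Add(3, -1) = 2)
u = Rational(35, 4) (u = Add(Rational(-3, 4), Mul(Rational(1, 4), Add(25, 13))) = Add(Rational(-3, 4), Mul(Rational(1, 4), 38)) = Add(Rational(-3, 4), Rational(19, 2)) = Rational(35, 4) ≈ 8.7500)
p = 4 (p = Pow(2, 2) = 4)
Function('t')(H, N) = Rational(4, 263) (Function('t')(H, N) = Pow(Add(57, Rational(35, 4)), -1) = Pow(Rational(263, 4), -1) = Rational(4, 263))
Add(Function('t')(-56, p), -4365) = Add(Rational(4, 263), -4365) = Rational(-1147991, 263)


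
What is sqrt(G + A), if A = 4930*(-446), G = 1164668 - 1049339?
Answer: I*sqrt(2083451) ≈ 1443.4*I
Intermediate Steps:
G = 115329
A = -2198780
sqrt(G + A) = sqrt(115329 - 2198780) = sqrt(-2083451) = I*sqrt(2083451)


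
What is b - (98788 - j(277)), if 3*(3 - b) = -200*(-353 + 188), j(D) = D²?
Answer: -33056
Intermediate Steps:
b = -10997 (b = 3 - (-200)*(-353 + 188)/3 = 3 - (-200)*(-165)/3 = 3 - ⅓*33000 = 3 - 11000 = -10997)
b - (98788 - j(277)) = -10997 - (98788 - 1*277²) = -10997 - (98788 - 1*76729) = -10997 - (98788 - 76729) = -10997 - 1*22059 = -10997 - 22059 = -33056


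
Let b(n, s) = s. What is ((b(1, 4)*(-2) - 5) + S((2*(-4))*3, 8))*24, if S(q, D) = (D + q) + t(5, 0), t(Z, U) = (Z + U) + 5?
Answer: -456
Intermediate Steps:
t(Z, U) = 5 + U + Z (t(Z, U) = (U + Z) + 5 = 5 + U + Z)
S(q, D) = 10 + D + q (S(q, D) = (D + q) + (5 + 0 + 5) = (D + q) + 10 = 10 + D + q)
((b(1, 4)*(-2) - 5) + S((2*(-4))*3, 8))*24 = ((4*(-2) - 5) + (10 + 8 + (2*(-4))*3))*24 = ((-8 - 5) + (10 + 8 - 8*3))*24 = (-13 + (10 + 8 - 24))*24 = (-13 - 6)*24 = -19*24 = -456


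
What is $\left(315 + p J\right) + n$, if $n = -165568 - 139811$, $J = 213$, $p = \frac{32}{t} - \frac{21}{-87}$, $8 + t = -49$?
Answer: $- \frac{168127823}{551} \approx -3.0513 \cdot 10^{5}$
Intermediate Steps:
$t = -57$ ($t = -8 - 49 = -57$)
$p = - \frac{529}{1653}$ ($p = \frac{32}{-57} - \frac{21}{-87} = 32 \left(- \frac{1}{57}\right) - - \frac{7}{29} = - \frac{32}{57} + \frac{7}{29} = - \frac{529}{1653} \approx -0.32002$)
$n = -305379$
$\left(315 + p J\right) + n = \left(315 - \frac{37559}{551}\right) - 305379 = \frac{136006}{551} - 305379 = - \frac{168127823}{551}$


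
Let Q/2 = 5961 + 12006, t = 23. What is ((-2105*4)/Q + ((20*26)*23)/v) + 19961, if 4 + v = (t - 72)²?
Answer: 286621054963/14355633 ≈ 19966.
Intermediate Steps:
Q = 35934 (Q = 2*(5961 + 12006) = 2*17967 = 35934)
v = 2397 (v = -4 + (23 - 72)² = -4 + (-49)² = -4 + 2401 = 2397)
((-2105*4)/Q + ((20*26)*23)/v) + 19961 = (-2105*4/35934 + ((20*26)*23)/2397) + 19961 = (-8420*1/35934 + (520*23)*(1/2397)) + 19961 = (-4210/17967 + 11960*(1/2397)) + 19961 = (-4210/17967 + 11960/2397) + 19961 = 68264650/14355633 + 19961 = 286621054963/14355633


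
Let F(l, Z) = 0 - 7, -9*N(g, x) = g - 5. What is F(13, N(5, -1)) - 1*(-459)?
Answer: 452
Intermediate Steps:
N(g, x) = 5/9 - g/9 (N(g, x) = -(g - 5)/9 = -(-5 + g)/9 = 5/9 - g/9)
F(l, Z) = -7
F(13, N(5, -1)) - 1*(-459) = -7 - 1*(-459) = -7 + 459 = 452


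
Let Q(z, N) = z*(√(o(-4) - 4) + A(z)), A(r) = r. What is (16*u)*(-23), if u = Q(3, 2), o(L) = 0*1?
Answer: -3312 - 2208*I ≈ -3312.0 - 2208.0*I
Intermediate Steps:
o(L) = 0
Q(z, N) = z*(z + 2*I) (Q(z, N) = z*(√(0 - 4) + z) = z*(√(-4) + z) = z*(2*I + z) = z*(z + 2*I))
u = 9 + 6*I (u = 3*(3 + 2*I) = 9 + 6*I ≈ 9.0 + 6.0*I)
(16*u)*(-23) = (16*(9 + 6*I))*(-23) = (144 + 96*I)*(-23) = -3312 - 2208*I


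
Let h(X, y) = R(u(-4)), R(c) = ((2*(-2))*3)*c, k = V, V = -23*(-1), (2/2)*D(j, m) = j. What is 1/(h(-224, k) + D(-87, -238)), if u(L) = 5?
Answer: -1/147 ≈ -0.0068027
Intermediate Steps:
D(j, m) = j
V = 23
k = 23
R(c) = -12*c (R(c) = (-4*3)*c = -12*c)
h(X, y) = -60 (h(X, y) = -12*5 = -60)
1/(h(-224, k) + D(-87, -238)) = 1/(-60 - 87) = 1/(-147) = -1/147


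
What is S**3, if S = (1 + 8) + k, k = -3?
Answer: 216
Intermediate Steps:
S = 6 (S = (1 + 8) - 3 = 9 - 3 = 6)
S**3 = 6**3 = 216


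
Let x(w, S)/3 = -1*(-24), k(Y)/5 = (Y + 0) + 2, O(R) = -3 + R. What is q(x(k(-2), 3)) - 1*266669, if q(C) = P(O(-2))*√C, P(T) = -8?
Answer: -266669 - 48*√2 ≈ -2.6674e+5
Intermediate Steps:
k(Y) = 10 + 5*Y (k(Y) = 5*((Y + 0) + 2) = 5*(Y + 2) = 5*(2 + Y) = 10 + 5*Y)
x(w, S) = 72 (x(w, S) = 3*(-1*(-24)) = 3*24 = 72)
q(C) = -8*√C
q(x(k(-2), 3)) - 1*266669 = -48*√2 - 1*266669 = -48*√2 - 266669 = -266669 - 48*√2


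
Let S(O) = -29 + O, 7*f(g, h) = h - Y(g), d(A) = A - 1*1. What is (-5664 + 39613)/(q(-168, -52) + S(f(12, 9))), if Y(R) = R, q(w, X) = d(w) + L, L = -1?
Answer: -237643/1396 ≈ -170.23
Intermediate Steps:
d(A) = -1 + A (d(A) = A - 1 = -1 + A)
q(w, X) = -2 + w (q(w, X) = (-1 + w) - 1 = -2 + w)
f(g, h) = -g/7 + h/7 (f(g, h) = (h - g)/7 = -g/7 + h/7)
(-5664 + 39613)/(q(-168, -52) + S(f(12, 9))) = (-5664 + 39613)/((-2 - 168) + (-29 + (-⅐*12 + (⅐)*9))) = 33949/(-170 + (-29 + (-12/7 + 9/7))) = 33949/(-170 + (-29 - 3/7)) = 33949/(-170 - 206/7) = 33949/(-1396/7) = 33949*(-7/1396) = -237643/1396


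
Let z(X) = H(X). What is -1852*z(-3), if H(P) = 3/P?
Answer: 1852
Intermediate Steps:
z(X) = 3/X
-1852*z(-3) = -5556/(-3) = -5556*(-1)/3 = -1852*(-1) = 1852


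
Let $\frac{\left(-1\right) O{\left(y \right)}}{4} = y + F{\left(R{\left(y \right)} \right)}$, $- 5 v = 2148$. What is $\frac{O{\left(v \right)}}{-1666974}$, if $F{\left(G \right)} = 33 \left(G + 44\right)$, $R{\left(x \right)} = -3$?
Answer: $\frac{3078}{1389145} \approx 0.0022158$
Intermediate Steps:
$v = - \frac{2148}{5}$ ($v = \left(- \frac{1}{5}\right) 2148 = - \frac{2148}{5} \approx -429.6$)
$F{\left(G \right)} = 1452 + 33 G$ ($F{\left(G \right)} = 33 \left(44 + G\right) = 1452 + 33 G$)
$O{\left(y \right)} = -5412 - 4 y$ ($O{\left(y \right)} = - 4 \left(y + \left(1452 + 33 \left(-3\right)\right)\right) = - 4 \left(y + \left(1452 - 99\right)\right) = - 4 \left(y + 1353\right) = - 4 \left(1353 + y\right) = -5412 - 4 y$)
$\frac{O{\left(v \right)}}{-1666974} = \frac{-5412 - - \frac{8592}{5}}{-1666974} = \left(-5412 + \frac{8592}{5}\right) \left(- \frac{1}{1666974}\right) = \left(- \frac{18468}{5}\right) \left(- \frac{1}{1666974}\right) = \frac{3078}{1389145}$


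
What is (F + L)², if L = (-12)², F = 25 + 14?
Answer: 33489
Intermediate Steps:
F = 39
L = 144
(F + L)² = (39 + 144)² = 183² = 33489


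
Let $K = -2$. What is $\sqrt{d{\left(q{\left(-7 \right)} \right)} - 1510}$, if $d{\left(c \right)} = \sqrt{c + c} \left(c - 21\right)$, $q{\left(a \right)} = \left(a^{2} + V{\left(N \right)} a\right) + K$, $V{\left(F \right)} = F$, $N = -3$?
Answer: $\sqrt{-1510 + 94 \sqrt{34}} \approx 31.014 i$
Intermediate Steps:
$q{\left(a \right)} = -2 + a^{2} - 3 a$ ($q{\left(a \right)} = \left(a^{2} - 3 a\right) - 2 = -2 + a^{2} - 3 a$)
$d{\left(c \right)} = \sqrt{2} \sqrt{c} \left(-21 + c\right)$ ($d{\left(c \right)} = \sqrt{2 c} \left(-21 + c\right) = \sqrt{2} \sqrt{c} \left(-21 + c\right)$)
$\sqrt{d{\left(q{\left(-7 \right)} \right)} - 1510} = \sqrt{\sqrt{2} \sqrt{-2 + \left(-7\right)^{2} - -21} \left(-21 - \left(-19 - 49\right)\right) - 1510} = \sqrt{\sqrt{2} \sqrt{-2 + 49 + 21} \left(-21 + \left(-2 + 49 + 21\right)\right) - 1510} = \sqrt{\sqrt{2} \sqrt{68} \left(-21 + 68\right) - 1510} = \sqrt{\sqrt{2} \cdot 2 \sqrt{17} \cdot 47 - 1510} = \sqrt{94 \sqrt{34} - 1510} = \sqrt{-1510 + 94 \sqrt{34}}$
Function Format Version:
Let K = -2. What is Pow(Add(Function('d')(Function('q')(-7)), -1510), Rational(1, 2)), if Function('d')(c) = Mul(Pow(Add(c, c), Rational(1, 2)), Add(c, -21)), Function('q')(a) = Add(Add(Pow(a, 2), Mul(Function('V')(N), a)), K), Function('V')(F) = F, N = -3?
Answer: Pow(Add(-1510, Mul(94, Pow(34, Rational(1, 2)))), Rational(1, 2)) ≈ Mul(31.014, I)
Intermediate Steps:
Function('q')(a) = Add(-2, Pow(a, 2), Mul(-3, a)) (Function('q')(a) = Add(Add(Pow(a, 2), Mul(-3, a)), -2) = Add(-2, Pow(a, 2), Mul(-3, a)))
Function('d')(c) = Mul(Pow(2, Rational(1, 2)), Pow(c, Rational(1, 2)), Add(-21, c)) (Function('d')(c) = Mul(Pow(Mul(2, c), Rational(1, 2)), Add(-21, c)) = Mul(Mul(Pow(2, Rational(1, 2)), Pow(c, Rational(1, 2))), Add(-21, c)) = Mul(Pow(2, Rational(1, 2)), Pow(c, Rational(1, 2)), Add(-21, c)))
Pow(Add(Function('d')(Function('q')(-7)), -1510), Rational(1, 2)) = Pow(Add(Mul(Pow(2, Rational(1, 2)), Pow(Add(-2, Pow(-7, 2), Mul(-3, -7)), Rational(1, 2)), Add(-21, Add(-2, Pow(-7, 2), Mul(-3, -7)))), -1510), Rational(1, 2)) = Pow(Add(Mul(Pow(2, Rational(1, 2)), Pow(Add(-2, 49, 21), Rational(1, 2)), Add(-21, Add(-2, 49, 21))), -1510), Rational(1, 2)) = Pow(Add(Mul(Pow(2, Rational(1, 2)), Pow(68, Rational(1, 2)), Add(-21, 68)), -1510), Rational(1, 2)) = Pow(Add(Mul(Pow(2, Rational(1, 2)), Mul(2, Pow(17, Rational(1, 2))), 47), -1510), Rational(1, 2)) = Pow(Add(Mul(94, Pow(34, Rational(1, 2))), -1510), Rational(1, 2)) = Pow(Add(-1510, Mul(94, Pow(34, Rational(1, 2)))), Rational(1, 2))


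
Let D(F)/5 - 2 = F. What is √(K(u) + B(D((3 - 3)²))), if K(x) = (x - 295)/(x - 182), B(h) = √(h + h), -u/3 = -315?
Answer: √(495950 + 1164338*√5)/763 ≈ 2.3074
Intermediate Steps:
u = 945 (u = -3*(-315) = 945)
D(F) = 10 + 5*F
B(h) = √2*√h (B(h) = √(2*h) = √2*√h)
K(x) = (-295 + x)/(-182 + x)
√(K(u) + B(D((3 - 3)²))) = √((-295 + 945)/(-182 + 945) + √2*√(10 + 5*(3 - 3)²)) = √(650/763 + √2*√(10 + 5*0²)) = √((1/763)*650 + √2*√(10 + 5*0)) = √(650/763 + √2*√(10 + 0)) = √(650/763 + √2*√10) = √(650/763 + 2*√5)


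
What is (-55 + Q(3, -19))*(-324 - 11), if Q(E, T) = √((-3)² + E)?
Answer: 18425 - 670*√3 ≈ 17265.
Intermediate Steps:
Q(E, T) = √(9 + E)
(-55 + Q(3, -19))*(-324 - 11) = (-55 + √(9 + 3))*(-324 - 11) = (-55 + √12)*(-335) = (-55 + 2*√3)*(-335) = 18425 - 670*√3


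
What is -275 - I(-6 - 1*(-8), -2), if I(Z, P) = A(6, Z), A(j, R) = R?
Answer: -277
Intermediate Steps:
I(Z, P) = Z
-275 - I(-6 - 1*(-8), -2) = -275 - (-6 - 1*(-8)) = -275 - (-6 + 8) = -275 - 1*2 = -275 - 2 = -277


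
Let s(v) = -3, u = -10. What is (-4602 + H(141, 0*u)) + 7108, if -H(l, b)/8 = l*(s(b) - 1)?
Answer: 7018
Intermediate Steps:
H(l, b) = 32*l (H(l, b) = -8*l*(-3 - 1) = -8*l*(-4) = -(-32)*l = 32*l)
(-4602 + H(141, 0*u)) + 7108 = (-4602 + 32*141) + 7108 = (-4602 + 4512) + 7108 = -90 + 7108 = 7018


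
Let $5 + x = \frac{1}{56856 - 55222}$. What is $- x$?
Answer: $\frac{8169}{1634} \approx 4.9994$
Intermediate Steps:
$x = - \frac{8169}{1634}$ ($x = -5 + \frac{1}{56856 - 55222} = -5 + \frac{1}{1634} = - \frac{8169}{1634} \approx -4.9994$)
$- x = \left(-1\right) \left(- \frac{8169}{1634}\right) = \frac{8169}{1634}$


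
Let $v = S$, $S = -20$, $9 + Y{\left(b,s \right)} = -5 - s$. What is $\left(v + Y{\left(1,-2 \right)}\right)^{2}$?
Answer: $1024$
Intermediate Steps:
$Y{\left(b,s \right)} = -14 - s$ ($Y{\left(b,s \right)} = -9 - \left(5 + s\right) = -14 - s$)
$v = -20$
$\left(v + Y{\left(1,-2 \right)}\right)^{2} = \left(-20 - 12\right)^{2} = \left(-32\right)^{2} = 1024$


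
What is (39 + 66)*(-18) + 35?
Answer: -1855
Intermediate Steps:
(39 + 66)*(-18) + 35 = 105*(-18) + 35 = -1890 + 35 = -1855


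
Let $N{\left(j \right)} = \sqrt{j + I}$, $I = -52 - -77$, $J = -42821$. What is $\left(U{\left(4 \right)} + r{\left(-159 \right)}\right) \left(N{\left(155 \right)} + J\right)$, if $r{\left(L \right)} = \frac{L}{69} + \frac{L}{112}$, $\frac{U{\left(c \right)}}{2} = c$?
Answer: $- \frac{471673315}{2576} + \frac{33045 \sqrt{5}}{1288} \approx -1.8305 \cdot 10^{5}$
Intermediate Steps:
$U{\left(c \right)} = 2 c$
$I = 25$ ($I = -52 + 77 = 25$)
$N{\left(j \right)} = \sqrt{25 + j}$ ($N{\left(j \right)} = \sqrt{j + 25} = \sqrt{25 + j}$)
$r{\left(L \right)} = \frac{181 L}{7728}$ ($r{\left(L \right)} = L \frac{1}{69} + L \frac{1}{112} = \frac{L}{69} + \frac{L}{112} = \frac{181 L}{7728}$)
$\left(U{\left(4 \right)} + r{\left(-159 \right)}\right) \left(N{\left(155 \right)} + J\right) = \left(2 \cdot 4 + \frac{181}{7728} \left(-159\right)\right) \left(\sqrt{25 + 155} - 42821\right) = \left(8 - \frac{9593}{2576}\right) \left(\sqrt{180} - 42821\right) = \frac{11015 \left(6 \sqrt{5} - 42821\right)}{2576} = \frac{11015 \left(-42821 + 6 \sqrt{5}\right)}{2576} = - \frac{471673315}{2576} + \frac{33045 \sqrt{5}}{1288}$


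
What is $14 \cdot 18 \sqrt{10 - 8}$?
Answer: $252 \sqrt{2} \approx 356.38$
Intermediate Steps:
$14 \cdot 18 \sqrt{10 - 8} = 252 \sqrt{2}$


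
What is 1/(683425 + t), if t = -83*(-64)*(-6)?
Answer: 1/651553 ≈ 1.5348e-6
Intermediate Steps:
t = -31872 (t = 5312*(-6) = -31872)
1/(683425 + t) = 1/(683425 - 31872) = 1/651553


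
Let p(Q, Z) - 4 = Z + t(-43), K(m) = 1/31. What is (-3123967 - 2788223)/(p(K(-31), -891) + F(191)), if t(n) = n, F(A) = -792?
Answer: 985365/287 ≈ 3433.3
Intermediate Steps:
K(m) = 1/31
p(Q, Z) = -39 + Z (p(Q, Z) = 4 + (Z - 43) = 4 + (-43 + Z) = -39 + Z)
(-3123967 - 2788223)/(p(K(-31), -891) + F(191)) = (-3123967 - 2788223)/((-39 - 891) - 792) = -5912190/(-930 - 792) = -5912190/(-1722) = -5912190*(-1/1722) = 985365/287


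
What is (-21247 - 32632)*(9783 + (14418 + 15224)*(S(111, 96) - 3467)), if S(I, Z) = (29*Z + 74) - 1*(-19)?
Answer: 941750879363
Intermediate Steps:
S(I, Z) = 93 + 29*Z (S(I, Z) = (74 + 29*Z) + 19 = 93 + 29*Z)
(-21247 - 32632)*(9783 + (14418 + 15224)*(S(111, 96) - 3467)) = (-21247 - 32632)*(9783 + (14418 + 15224)*((93 + 29*96) - 3467)) = -53879*(9783 + 29642*((93 + 2784) - 3467)) = -53879*(9783 + 29642*(2877 - 3467)) = -53879*(9783 + 29642*(-590)) = -53879*(9783 - 17488780) = -53879*(-17478997) = 941750879363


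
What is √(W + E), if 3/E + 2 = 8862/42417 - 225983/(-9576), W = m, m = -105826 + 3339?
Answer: I*√11030959747998583559047/328074557 ≈ 320.14*I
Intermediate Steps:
m = -102487
W = -102487
E = 45131688/328074557 (E = 3/(-2 + (8862/42417 - 225983/(-9576))) = 3/(-2 + (8862*(1/42417) - 225983*(-1/9576))) = 3/(-2 + (2954/14139 + 225983/9576)) = 3/(-2 + 358162349/15043896) = 3/(328074557/15043896) = 3*(15043896/328074557) = 45131688/328074557 ≈ 0.13757)
√(W + E) = √(-102487 + 45131688/328074557) = √(-33623331991571/328074557) = I*√11030959747998583559047/328074557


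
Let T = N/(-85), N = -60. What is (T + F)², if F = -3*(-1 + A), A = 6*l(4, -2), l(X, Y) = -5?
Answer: 2537649/289 ≈ 8780.8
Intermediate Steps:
A = -30 (A = 6*(-5) = -30)
T = 12/17 (T = -60/(-85) = -60*(-1/85) = 12/17 ≈ 0.70588)
F = 93 (F = -3*(-1 - 30) = -3*(-31) = 93)
(T + F)² = (12/17 + 93)² = (1593/17)² = 2537649/289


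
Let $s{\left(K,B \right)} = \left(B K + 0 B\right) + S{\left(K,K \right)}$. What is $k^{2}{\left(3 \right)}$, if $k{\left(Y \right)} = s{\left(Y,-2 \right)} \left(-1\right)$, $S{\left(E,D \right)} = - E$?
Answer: $81$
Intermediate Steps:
$s{\left(K,B \right)} = - K + B K$ ($s{\left(K,B \right)} = \left(B K + 0 B\right) - K = \left(B K + 0\right) - K = B K - K = - K + B K$)
$k{\left(Y \right)} = 3 Y$ ($k{\left(Y \right)} = Y \left(-1 - 2\right) \left(-1\right) = Y \left(-3\right) \left(-1\right) = - 3 Y \left(-1\right) = 3 Y$)
$k^{2}{\left(3 \right)} = \left(3 \cdot 3\right)^{2} = 9^{2} = 81$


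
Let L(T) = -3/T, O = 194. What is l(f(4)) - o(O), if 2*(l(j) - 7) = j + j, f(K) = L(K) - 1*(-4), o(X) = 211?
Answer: -803/4 ≈ -200.75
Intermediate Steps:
f(K) = 4 - 3/K (f(K) = -3/K - 1*(-4) = -3/K + 4 = 4 - 3/K)
l(j) = 7 + j (l(j) = 7 + (j + j)/2 = 7 + (2*j)/2 = 7 + j)
l(f(4)) - o(O) = (7 + (4 - 3/4)) - 1*211 = (7 + (4 - 3*1/4)) - 211 = (7 + (4 - 3/4)) - 211 = (7 + 13/4) - 211 = 41/4 - 211 = -803/4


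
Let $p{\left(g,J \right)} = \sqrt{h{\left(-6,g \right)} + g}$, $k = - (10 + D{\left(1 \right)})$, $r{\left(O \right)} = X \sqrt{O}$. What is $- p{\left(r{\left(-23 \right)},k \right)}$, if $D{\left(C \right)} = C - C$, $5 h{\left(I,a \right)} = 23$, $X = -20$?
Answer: $- \frac{\sqrt{115 - 500 i \sqrt{23}}}{5} \approx -7.0932 + 6.7612 i$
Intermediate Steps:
$h{\left(I,a \right)} = \frac{23}{5}$ ($h{\left(I,a \right)} = \frac{1}{5} \cdot 23 = \frac{23}{5}$)
$D{\left(C \right)} = 0$
$r{\left(O \right)} = - 20 \sqrt{O}$
$k = -10$ ($k = - (10 + 0) = \left(-1\right) 10 = -10$)
$p{\left(g,J \right)} = \sqrt{\frac{23}{5} + g}$
$- p{\left(r{\left(-23 \right)},k \right)} = - \frac{\sqrt{115 + 25 \left(- 20 \sqrt{-23}\right)}}{5} = - \frac{\sqrt{115 + 25 \left(- 20 i \sqrt{23}\right)}}{5} = - \frac{\sqrt{115 - 500 i \sqrt{23}}}{5}$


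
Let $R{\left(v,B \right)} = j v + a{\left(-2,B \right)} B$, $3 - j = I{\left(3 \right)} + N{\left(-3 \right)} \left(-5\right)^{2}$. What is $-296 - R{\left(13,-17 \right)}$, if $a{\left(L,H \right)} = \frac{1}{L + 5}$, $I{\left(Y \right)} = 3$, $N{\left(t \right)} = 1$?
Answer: $\frac{104}{3} \approx 34.667$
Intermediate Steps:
$a{\left(L,H \right)} = \frac{1}{5 + L}$
$j = -25$ ($j = 3 - \left(3 + 1 \left(-5\right)^{2}\right) = 3 - \left(3 + 1 \cdot 25\right) = 3 - \left(3 + 25\right) = 3 - 28 = -25$)
$R{\left(v,B \right)} = - 25 v + \frac{B}{3}$ ($R{\left(v,B \right)} = - 25 v + \frac{B}{5 - 2} = - 25 v + \frac{B}{3}$)
$-296 - R{\left(13,-17 \right)} = -296 - \left(\left(-25\right) 13 + \frac{1}{3} \left(-17\right)\right) = -296 - \left(-325 - \frac{17}{3}\right) = -296 - - \frac{992}{3} = -296 + \frac{992}{3} = \frac{104}{3}$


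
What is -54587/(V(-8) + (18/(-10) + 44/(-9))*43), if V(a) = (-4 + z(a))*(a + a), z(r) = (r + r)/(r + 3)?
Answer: 2456415/12367 ≈ 198.63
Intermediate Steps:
z(r) = 2*r/(3 + r) (z(r) = (2*r)/(3 + r) = 2*r/(3 + r))
V(a) = 2*a*(-4 + 2*a/(3 + a)) (V(a) = (-4 + 2*a/(3 + a))*(a + a) = (-4 + 2*a/(3 + a))*(2*a) = 2*a*(-4 + 2*a/(3 + a)))
-54587/(V(-8) + (18/(-10) + 44/(-9))*43) = -54587/(4*(-8)*(-6 - 1*(-8))/(3 - 8) + (18/(-10) + 44/(-9))*43) = -54587/(4*(-8)*(-6 + 8)/(-5) + (18*(-1/10) + 44*(-1/9))*43) = -54587/(4*(-8)*(-1/5)*2 + (-9/5 - 44/9)*43) = -54587/(64/5 - 301/45*43) = -54587/(64/5 - 12943/45) = -54587/(-12367/45) = -54587*(-45/12367) = 2456415/12367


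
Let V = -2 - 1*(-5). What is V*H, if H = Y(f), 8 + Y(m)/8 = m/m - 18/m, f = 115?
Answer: -19752/115 ≈ -171.76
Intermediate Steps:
Y(m) = -56 - 144/m (Y(m) = -64 + 8*(m/m - 18/m) = -64 + 8*(1 - 18/m) = -64 + (8 - 144/m) = -56 - 144/m)
H = -6584/115 (H = -56 - 144/115 = -6584/115 ≈ -57.252)
V = 3 (V = -2 + 5 = 3)
V*H = 3*(-6584/115) = -19752/115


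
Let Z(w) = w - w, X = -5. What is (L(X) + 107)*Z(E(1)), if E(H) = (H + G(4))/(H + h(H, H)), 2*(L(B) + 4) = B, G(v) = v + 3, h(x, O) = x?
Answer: 0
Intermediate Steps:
G(v) = 3 + v
L(B) = -4 + B/2
E(H) = (7 + H)/(2*H) (E(H) = (H + (3 + 4))/(H + H) = (H + 7)/((2*H)) = (7 + H)*(1/(2*H)) = (7 + H)/(2*H))
Z(w) = 0
(L(X) + 107)*Z(E(1)) = ((-4 + (½)*(-5)) + 107)*0 = ((-4 - 5/2) + 107)*0 = (-13/2 + 107)*0 = (201/2)*0 = 0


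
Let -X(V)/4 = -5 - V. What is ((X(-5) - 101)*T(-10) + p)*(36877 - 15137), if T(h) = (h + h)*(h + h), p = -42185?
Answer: -1795397900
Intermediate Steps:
X(V) = 20 + 4*V (X(V) = -4*(-5 - V) = 20 + 4*V)
T(h) = 4*h**2 (T(h) = (2*h)*(2*h) = 4*h**2)
((X(-5) - 101)*T(-10) + p)*(36877 - 15137) = (((20 + 4*(-5)) - 101)*(4*(-10)**2) - 42185)*(36877 - 15137) = (((20 - 20) - 101)*(4*100) - 42185)*21740 = ((0 - 101)*400 - 42185)*21740 = (-101*400 - 42185)*21740 = (-40400 - 42185)*21740 = -82585*21740 = -1795397900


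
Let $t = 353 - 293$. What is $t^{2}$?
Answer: $3600$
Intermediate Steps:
$t = 60$ ($t = 353 - 293 = 60$)
$t^{2} = 60^{2} = 3600$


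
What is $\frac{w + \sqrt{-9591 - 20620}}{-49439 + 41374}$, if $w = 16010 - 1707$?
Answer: $- \frac{14303}{8065} - \frac{i \sqrt{30211}}{8065} \approx -1.7735 - 0.021552 i$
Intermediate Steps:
$w = 14303$
$\frac{w + \sqrt{-9591 - 20620}}{-49439 + 41374} = \frac{14303 + \sqrt{-9591 - 20620}}{-49439 + 41374} = \frac{14303 + \sqrt{-30211}}{-8065} = \left(14303 + i \sqrt{30211}\right) \left(- \frac{1}{8065}\right) = - \frac{14303}{8065} - \frac{i \sqrt{30211}}{8065}$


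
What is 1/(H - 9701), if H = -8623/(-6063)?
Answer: -6063/58808540 ≈ -0.00010310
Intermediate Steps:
H = 8623/6063 (H = -8623*(-1/6063) = 8623/6063 ≈ 1.4222)
1/(H - 9701) = 1/(8623/6063 - 9701) = 1/(-58808540/6063) = -6063/58808540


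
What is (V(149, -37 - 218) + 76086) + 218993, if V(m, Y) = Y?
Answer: 294824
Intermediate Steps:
(V(149, -37 - 218) + 76086) + 218993 = ((-37 - 218) + 76086) + 218993 = (-255 + 76086) + 218993 = 75831 + 218993 = 294824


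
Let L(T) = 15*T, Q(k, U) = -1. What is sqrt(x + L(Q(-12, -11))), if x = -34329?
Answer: 18*I*sqrt(106) ≈ 185.32*I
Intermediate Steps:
sqrt(x + L(Q(-12, -11))) = sqrt(-34329 + 15*(-1)) = sqrt(-34329 - 15) = sqrt(-34344) = 18*I*sqrt(106)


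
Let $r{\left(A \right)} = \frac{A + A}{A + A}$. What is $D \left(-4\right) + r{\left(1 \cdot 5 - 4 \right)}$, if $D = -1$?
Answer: $5$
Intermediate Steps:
$r{\left(A \right)} = 1$ ($r{\left(A \right)} = \frac{2 A}{2 A} = 2 A \frac{1}{2 A} = 1$)
$D \left(-4\right) + r{\left(1 \cdot 5 - 4 \right)} = \left(-1\right) \left(-4\right) + 1 = 4 + 1 = 5$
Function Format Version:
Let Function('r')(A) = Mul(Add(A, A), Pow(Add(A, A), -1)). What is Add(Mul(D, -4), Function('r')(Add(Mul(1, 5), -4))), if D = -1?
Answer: 5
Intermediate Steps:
Function('r')(A) = 1 (Function('r')(A) = Mul(Mul(2, A), Pow(Mul(2, A), -1)) = Mul(Mul(2, A), Mul(Rational(1, 2), Pow(A, -1))) = 1)
Add(Mul(D, -4), Function('r')(Add(Mul(1, 5), -4))) = Add(Mul(-1, -4), 1) = Add(4, 1) = 5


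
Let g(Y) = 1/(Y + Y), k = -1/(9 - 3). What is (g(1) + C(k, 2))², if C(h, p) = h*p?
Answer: 1/36 ≈ 0.027778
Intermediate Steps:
k = -⅙ (k = -1/6 = -1*⅙ = -⅙ ≈ -0.16667)
g(Y) = 1/(2*Y)
(g(1) + C(k, 2))² = ((½)/1 - ⅙*2)² = ((½)*1 - ⅓)² = (½ - ⅓)² = (⅙)² = 1/36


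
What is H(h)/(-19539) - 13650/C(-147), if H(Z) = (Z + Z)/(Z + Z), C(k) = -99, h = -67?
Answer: 29634139/214929 ≈ 137.88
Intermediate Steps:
H(Z) = 1 (H(Z) = (2*Z)/((2*Z)) = (2*Z)*(1/(2*Z)) = 1)
H(h)/(-19539) - 13650/C(-147) = 1/(-19539) - 13650/(-99) = 1*(-1/19539) - 13650*(-1/99) = -1/19539 + 4550/33 = 29634139/214929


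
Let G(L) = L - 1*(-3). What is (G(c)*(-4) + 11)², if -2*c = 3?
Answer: 25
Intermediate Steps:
c = -3/2 (c = -½*3 = -3/2 ≈ -1.5000)
G(L) = 3 + L (G(L) = L + 3 = 3 + L)
(G(c)*(-4) + 11)² = ((3 - 3/2)*(-4) + 11)² = ((3/2)*(-4) + 11)² = (-6 + 11)² = 5² = 25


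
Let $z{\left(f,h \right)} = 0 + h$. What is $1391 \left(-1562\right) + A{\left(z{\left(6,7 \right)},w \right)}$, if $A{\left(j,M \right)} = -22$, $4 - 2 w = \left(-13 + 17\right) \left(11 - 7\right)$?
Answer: $-2172764$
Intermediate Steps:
$z{\left(f,h \right)} = h$
$w = -6$ ($w = 2 - \frac{\left(-13 + 17\right) \left(11 - 7\right)}{2} = 2 - \frac{4 \cdot 4}{2} = 2 - 8 = -6$)
$1391 \left(-1562\right) + A{\left(z{\left(6,7 \right)},w \right)} = 1391 \left(-1562\right) - 22 = -2172742 - 22 = -2172764$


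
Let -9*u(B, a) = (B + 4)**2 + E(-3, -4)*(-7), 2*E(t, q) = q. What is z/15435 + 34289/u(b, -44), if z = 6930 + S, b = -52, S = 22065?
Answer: -313069735/2385222 ≈ -131.25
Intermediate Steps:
E(t, q) = q/2
z = 28995 (z = 6930 + 22065 = 28995)
u(B, a) = -14/9 - (4 + B)**2/9 (u(B, a) = -((B + 4)**2 + ((1/2)*(-4))*(-7))/9 = -((4 + B)**2 - 2*(-7))/9 = -((4 + B)**2 + 14)/9 = -(14 + (4 + B)**2)/9 = -14/9 - (4 + B)**2/9)
z/15435 + 34289/u(b, -44) = 28995/15435 + 34289/(-14/9 - (4 - 52)**2/9) = 28995*(1/15435) + 34289/(-14/9 - 1/9*(-48)**2) = 1933/1029 + 34289/(-14/9 - 1/9*2304) = 1933/1029 + 34289/(-14/9 - 256) = 1933/1029 + 34289/(-2318/9) = 1933/1029 + 34289*(-9/2318) = 1933/1029 - 308601/2318 = -313069735/2385222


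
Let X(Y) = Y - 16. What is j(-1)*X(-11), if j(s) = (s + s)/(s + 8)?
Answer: 54/7 ≈ 7.7143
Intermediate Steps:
j(s) = 2*s/(8 + s) (j(s) = (2*s)/(8 + s) = 2*s/(8 + s))
X(Y) = -16 + Y
j(-1)*X(-11) = (2*(-1)/(8 - 1))*(-16 - 11) = (2*(-1)/7)*(-27) = (2*(-1)*(⅐))*(-27) = -2/7*(-27) = 54/7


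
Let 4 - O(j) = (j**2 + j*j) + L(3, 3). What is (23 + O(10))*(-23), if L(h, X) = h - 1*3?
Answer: 3979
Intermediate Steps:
L(h, X) = -3 + h (L(h, X) = h - 3 = -3 + h)
O(j) = 4 - 2*j**2 (O(j) = 4 - ((j**2 + j*j) + (-3 + 3)) = 4 - ((j**2 + j**2) + 0) = 4 - (2*j**2 + 0) = 4 - 2*j**2)
(23 + O(10))*(-23) = (23 + (4 - 2*10**2))*(-23) = (23 + (4 - 2*100))*(-23) = (23 + (4 - 200))*(-23) = (23 - 196)*(-23) = -173*(-23) = 3979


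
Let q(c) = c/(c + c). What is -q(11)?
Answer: -½ ≈ -0.50000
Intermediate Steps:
q(c) = ½ (q(c) = c/((2*c)) = c*(1/(2*c)) = ½)
-q(11) = -1*½ = -½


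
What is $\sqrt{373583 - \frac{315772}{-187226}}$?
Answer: $\frac{\sqrt{3273869714586445}}{93613} \approx 611.22$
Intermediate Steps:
$\sqrt{373583 - \frac{315772}{-187226}} = \sqrt{373583 - - \frac{157886}{93613}} = \sqrt{373583 + \frac{157886}{93613}} = \sqrt{\frac{34972383265}{93613}} = \frac{\sqrt{3273869714586445}}{93613}$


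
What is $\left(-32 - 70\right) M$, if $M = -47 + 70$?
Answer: $-2346$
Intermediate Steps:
$M = 23$
$\left(-32 - 70\right) M = \left(-32 - 70\right) 23 = \left(-102\right) 23 = -2346$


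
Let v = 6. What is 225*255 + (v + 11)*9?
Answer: 57528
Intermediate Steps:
225*255 + (v + 11)*9 = 225*255 + (6 + 11)*9 = 57375 + 17*9 = 57375 + 153 = 57528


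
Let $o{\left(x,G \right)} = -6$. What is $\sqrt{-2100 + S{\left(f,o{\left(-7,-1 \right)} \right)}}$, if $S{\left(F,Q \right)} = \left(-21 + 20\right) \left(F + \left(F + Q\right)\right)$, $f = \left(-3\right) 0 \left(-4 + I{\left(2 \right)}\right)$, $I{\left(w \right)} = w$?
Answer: $i \sqrt{2094} \approx 45.76 i$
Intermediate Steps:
$f = 0$ ($f = \left(-3\right) 0 \left(-4 + 2\right) = 0 \left(-2\right) = 0$)
$S{\left(F,Q \right)} = - Q - 2 F$ ($S{\left(F,Q \right)} = - (Q + 2 F) = - Q - 2 F$)
$\sqrt{-2100 + S{\left(f,o{\left(-7,-1 \right)} \right)}} = \sqrt{-2100 - -6} = \sqrt{-2100 + \left(6 + 0\right)} = \sqrt{-2100 + 6} = \sqrt{-2094} = i \sqrt{2094}$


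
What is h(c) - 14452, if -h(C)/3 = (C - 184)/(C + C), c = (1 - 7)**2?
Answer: -86675/6 ≈ -14446.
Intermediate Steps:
c = 36 (c = (-6)**2 = 36)
h(C) = -3*(-184 + C)/(2*C) (h(C) = -3*(C - 184)/(C + C) = -3*(-184 + C)/(2*C))
h(c) - 14452 = (-3/2 + 276/36) - 14452 = (-3/2 + 276*(1/36)) - 14452 = (-3/2 + 23/3) - 14452 = 37/6 - 14452 = -86675/6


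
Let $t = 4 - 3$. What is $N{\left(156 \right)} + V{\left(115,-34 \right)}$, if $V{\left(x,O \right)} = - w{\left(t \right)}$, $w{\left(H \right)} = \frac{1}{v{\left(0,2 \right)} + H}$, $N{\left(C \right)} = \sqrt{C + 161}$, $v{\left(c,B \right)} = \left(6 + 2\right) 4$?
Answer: $- \frac{1}{33} + \sqrt{317} \approx 17.774$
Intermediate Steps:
$t = 1$
$v{\left(c,B \right)} = 32$ ($v{\left(c,B \right)} = 8 \cdot 4 = 32$)
$N{\left(C \right)} = \sqrt{161 + C}$
$w{\left(H \right)} = \frac{1}{32 + H}$
$V{\left(x,O \right)} = - \frac{1}{33}$ ($V{\left(x,O \right)} = - \frac{1}{32 + 1} = - \frac{1}{33}$)
$N{\left(156 \right)} + V{\left(115,-34 \right)} = \sqrt{161 + 156} - \frac{1}{33} = \sqrt{317} - \frac{1}{33} = - \frac{1}{33} + \sqrt{317}$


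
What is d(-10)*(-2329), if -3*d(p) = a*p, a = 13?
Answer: -302770/3 ≈ -1.0092e+5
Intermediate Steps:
d(p) = -13*p/3
d(-10)*(-2329) = -13/3*(-10)*(-2329) = (130/3)*(-2329) = -302770/3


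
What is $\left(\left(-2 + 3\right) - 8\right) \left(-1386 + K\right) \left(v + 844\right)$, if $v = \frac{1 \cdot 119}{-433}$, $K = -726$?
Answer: $\frac{5401083072}{433} \approx 1.2474 \cdot 10^{7}$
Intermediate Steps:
$v = - \frac{119}{433}$ ($v = 119 \left(- \frac{1}{433}\right) = - \frac{119}{433} \approx -0.27483$)
$\left(\left(-2 + 3\right) - 8\right) \left(-1386 + K\right) \left(v + 844\right) = \left(\left(-2 + 3\right) - 8\right) \left(-1386 - 726\right) \left(- \frac{119}{433} + 844\right) = \left(1 - 8\right) \left(\left(-2112\right) \frac{365333}{433}\right) = \left(-7\right) \left(- \frac{771583296}{433}\right) = \frac{5401083072}{433}$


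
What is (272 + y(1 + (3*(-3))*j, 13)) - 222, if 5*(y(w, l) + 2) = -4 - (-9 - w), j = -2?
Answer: 264/5 ≈ 52.800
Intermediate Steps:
y(w, l) = -1 + w/5 (y(w, l) = -2 + (-4 - (-9 - w))/5 = -2 + (-4 + (9 + w))/5 = -2 + (5 + w)/5 = -2 + (1 + w/5) = -1 + w/5)
(272 + y(1 + (3*(-3))*j, 13)) - 222 = (272 + (-1 + (1 + (3*(-3))*(-2))/5)) - 222 = (272 + (-1 + (1 - 9*(-2))/5)) - 222 = (272 + (-1 + (1 + 18)/5)) - 222 = (272 + (-1 + (⅕)*19)) - 222 = (272 + (-1 + 19/5)) - 222 = (272 + 14/5) - 222 = 1374/5 - 222 = 264/5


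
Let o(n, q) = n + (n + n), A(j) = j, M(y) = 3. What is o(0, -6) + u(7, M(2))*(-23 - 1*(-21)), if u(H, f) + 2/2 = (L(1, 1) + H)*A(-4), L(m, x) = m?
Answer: 66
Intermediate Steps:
u(H, f) = -5 - 4*H (u(H, f) = -1 + (1 + H)*(-4) = -1 + (-4 - 4*H) = -5 - 4*H)
o(n, q) = 3*n (o(n, q) = n + 2*n = 3*n)
o(0, -6) + u(7, M(2))*(-23 - 1*(-21)) = 3*0 + (-5 - 4*7)*(-23 - 1*(-21)) = 0 + (-5 - 28)*(-23 + 21) = 0 - 33*(-2) = 0 + 66 = 66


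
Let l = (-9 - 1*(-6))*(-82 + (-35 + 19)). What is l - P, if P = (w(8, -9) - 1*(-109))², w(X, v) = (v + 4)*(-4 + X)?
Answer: -7627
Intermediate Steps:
w(X, v) = (-4 + X)*(4 + v) (w(X, v) = (4 + v)*(-4 + X) = (-4 + X)*(4 + v))
P = 7921 (P = ((-16 - 4*(-9) + 4*8 + 8*(-9)) - 1*(-109))² = ((-16 + 36 + 32 - 72) + 109)² = (-20 + 109)² = 89² = 7921)
l = 294 (l = (-9 + 6)*(-82 - 16) = -3*(-98) = 294)
l - P = 294 - 1*7921 = 294 - 7921 = -7627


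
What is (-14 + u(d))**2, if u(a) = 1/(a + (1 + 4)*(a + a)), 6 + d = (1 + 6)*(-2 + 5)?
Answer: 5331481/27225 ≈ 195.83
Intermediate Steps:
d = 15 (d = -6 + (1 + 6)*(-2 + 5) = -6 + 7*3 = -6 + 21 = 15)
u(a) = 1/(11*a) (u(a) = 1/(a + 5*(2*a)) = 1/(a + 10*a) = 1/(11*a))
(-14 + u(d))**2 = (-14 + (1/11)/15)**2 = (-14 + (1/11)*(1/15))**2 = (-14 + 1/165)**2 = (-2309/165)**2 = 5331481/27225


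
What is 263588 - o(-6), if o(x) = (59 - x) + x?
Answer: 263529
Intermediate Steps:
o(x) = 59
263588 - o(-6) = 263588 - 1*59 = 263588 - 59 = 263529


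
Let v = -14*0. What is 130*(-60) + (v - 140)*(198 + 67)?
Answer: -44900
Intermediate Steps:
v = 0
130*(-60) + (v - 140)*(198 + 67) = 130*(-60) + (0 - 140)*(198 + 67) = -7800 - 140*265 = -7800 - 37100 = -44900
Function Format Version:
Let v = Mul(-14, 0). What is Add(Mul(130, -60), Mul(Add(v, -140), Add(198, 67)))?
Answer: -44900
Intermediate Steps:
v = 0
Add(Mul(130, -60), Mul(Add(v, -140), Add(198, 67))) = Add(Mul(130, -60), Mul(Add(0, -140), Add(198, 67))) = Add(-7800, Mul(-140, 265)) = Add(-7800, -37100) = -44900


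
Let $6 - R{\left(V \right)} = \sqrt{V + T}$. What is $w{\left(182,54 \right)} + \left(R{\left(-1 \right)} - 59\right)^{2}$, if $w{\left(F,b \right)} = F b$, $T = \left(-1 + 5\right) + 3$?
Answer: $12643 + 106 \sqrt{6} \approx 12903.0$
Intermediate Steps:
$T = 7$ ($T = 4 + 3 = 7$)
$R{\left(V \right)} = 6 - \sqrt{7 + V}$ ($R{\left(V \right)} = 6 - \sqrt{V + 7} = 6 - \sqrt{7 + V}$)
$w{\left(182,54 \right)} + \left(R{\left(-1 \right)} - 59\right)^{2} = 182 \cdot 54 + \left(\left(6 - \sqrt{7 - 1}\right) - 59\right)^{2} = 9828 + \left(\left(6 - \sqrt{6}\right) - 59\right)^{2} = 9828 + \left(-53 - \sqrt{6}\right)^{2}$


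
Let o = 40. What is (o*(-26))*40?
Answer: -41600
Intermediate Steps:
(o*(-26))*40 = (40*(-26))*40 = -1040*40 = -41600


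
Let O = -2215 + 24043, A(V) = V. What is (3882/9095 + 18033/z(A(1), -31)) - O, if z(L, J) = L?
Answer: -34511643/9095 ≈ -3794.6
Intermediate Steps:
O = 21828
(3882/9095 + 18033/z(A(1), -31)) - O = (3882/9095 + 18033/1) - 1*21828 = (3882*(1/9095) + 18033*1) - 21828 = (3882/9095 + 18033) - 21828 = 164014017/9095 - 21828 = -34511643/9095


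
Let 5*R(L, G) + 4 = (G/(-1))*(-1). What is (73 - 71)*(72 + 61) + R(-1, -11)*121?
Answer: -97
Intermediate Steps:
R(L, G) = -4/5 + G/5 (R(L, G) = -4/5 + ((G/(-1))*(-1))/5 = -4/5 + ((G*(-1))*(-1))/5 = -4/5 + (-G*(-1))/5 = -4/5 + G/5)
(73 - 71)*(72 + 61) + R(-1, -11)*121 = (73 - 71)*(72 + 61) + (-4/5 + (1/5)*(-11))*121 = 2*133 + (-4/5 - 11/5)*121 = 266 - 3*121 = 266 - 363 = -97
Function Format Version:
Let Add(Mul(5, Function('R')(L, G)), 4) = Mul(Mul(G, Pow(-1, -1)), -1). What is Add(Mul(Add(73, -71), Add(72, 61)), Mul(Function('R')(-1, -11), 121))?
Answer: -97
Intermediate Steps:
Function('R')(L, G) = Add(Rational(-4, 5), Mul(Rational(1, 5), G)) (Function('R')(L, G) = Add(Rational(-4, 5), Mul(Rational(1, 5), Mul(Mul(G, Pow(-1, -1)), -1))) = Add(Rational(-4, 5), Mul(Rational(1, 5), Mul(Mul(G, -1), -1))) = Add(Rational(-4, 5), Mul(Rational(1, 5), Mul(Mul(-1, G), -1))) = Add(Rational(-4, 5), Mul(Rational(1, 5), G)))
Add(Mul(Add(73, -71), Add(72, 61)), Mul(Function('R')(-1, -11), 121)) = Add(Mul(Add(73, -71), Add(72, 61)), Mul(Add(Rational(-4, 5), Mul(Rational(1, 5), -11)), 121)) = Add(Mul(2, 133), Mul(Add(Rational(-4, 5), Rational(-11, 5)), 121)) = Add(266, Mul(-3, 121)) = Add(266, -363) = -97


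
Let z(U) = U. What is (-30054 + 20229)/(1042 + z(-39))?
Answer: -9825/1003 ≈ -9.7956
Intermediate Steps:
(-30054 + 20229)/(1042 + z(-39)) = (-30054 + 20229)/(1042 - 39) = -9825/1003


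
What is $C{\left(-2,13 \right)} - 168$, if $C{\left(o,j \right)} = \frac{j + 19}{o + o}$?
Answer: $-176$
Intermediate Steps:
$C{\left(o,j \right)} = \frac{19 + j}{2 o}$
$C{\left(-2,13 \right)} - 168 = \frac{19 + 13}{2 \left(-2\right)} - 168 = \frac{1}{2} \left(- \frac{1}{2}\right) 32 - 168 = -8 - 168 = -176$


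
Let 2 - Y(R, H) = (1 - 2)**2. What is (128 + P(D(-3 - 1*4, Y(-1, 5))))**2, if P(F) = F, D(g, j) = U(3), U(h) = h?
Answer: 17161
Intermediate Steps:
Y(R, H) = 1 (Y(R, H) = 2 - (1 - 2)**2 = 2 - 1*(-1)**2 = 2 - 1*1 = 2 - 1 = 1)
D(g, j) = 3
(128 + P(D(-3 - 1*4, Y(-1, 5))))**2 = (128 + 3)**2 = 131**2 = 17161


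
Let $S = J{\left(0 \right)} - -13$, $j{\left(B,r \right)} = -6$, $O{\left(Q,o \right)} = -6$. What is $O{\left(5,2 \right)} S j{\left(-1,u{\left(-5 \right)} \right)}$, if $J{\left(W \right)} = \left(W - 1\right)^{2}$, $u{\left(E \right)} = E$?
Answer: $504$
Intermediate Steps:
$J{\left(W \right)} = \left(-1 + W\right)^{2}$
$S = 14$ ($S = \left(-1 + 0\right)^{2} - -13 = \left(-1\right)^{2} + 13 = 1 + 13 = 14$)
$O{\left(5,2 \right)} S j{\left(-1,u{\left(-5 \right)} \right)} = \left(-6\right) 14 \left(-6\right) = \left(-84\right) \left(-6\right) = 504$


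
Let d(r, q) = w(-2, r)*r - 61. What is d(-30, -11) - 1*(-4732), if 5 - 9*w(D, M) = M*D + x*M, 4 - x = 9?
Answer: 16063/3 ≈ 5354.3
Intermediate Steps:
x = -5 (x = 4 - 1*9 = 4 - 9 = -5)
w(D, M) = 5/9 + 5*M/9 - D*M/9 (w(D, M) = 5/9 - (M*D - 5*M)/9 = 5/9 - (D*M - 5*M)/9 = 5/9 - (-5*M + D*M)/9 = 5/9 + (5*M/9 - D*M/9) = 5/9 + 5*M/9 - D*M/9)
d(r, q) = -61 + r*(5/9 + 7*r/9) (d(r, q) = (5/9 + 5*r/9 - ⅑*(-2)*r)*r - 61 = (5/9 + 5*r/9 + 2*r/9)*r - 61 = (5/9 + 7*r/9)*r - 61 = r*(5/9 + 7*r/9) - 61 = -61 + r*(5/9 + 7*r/9))
d(-30, -11) - 1*(-4732) = (-61 + (⅑)*(-30)*(5 + 7*(-30))) - 1*(-4732) = (-61 + (⅑)*(-30)*(5 - 210)) + 4732 = (-61 + (⅑)*(-30)*(-205)) + 4732 = (-61 + 2050/3) + 4732 = 1867/3 + 4732 = 16063/3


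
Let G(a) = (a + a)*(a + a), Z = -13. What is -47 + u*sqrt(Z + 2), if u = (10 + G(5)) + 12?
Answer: -47 + 122*I*sqrt(11) ≈ -47.0 + 404.63*I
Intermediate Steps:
G(a) = 4*a**2 (G(a) = (2*a)*(2*a) = 4*a**2)
u = 122 (u = (10 + 4*5**2) + 12 = (10 + 4*25) + 12 = (10 + 100) + 12 = 110 + 12 = 122)
-47 + u*sqrt(Z + 2) = -47 + 122*sqrt(-13 + 2) = -47 + 122*sqrt(-11) = -47 + 122*(I*sqrt(11)) = -47 + 122*I*sqrt(11)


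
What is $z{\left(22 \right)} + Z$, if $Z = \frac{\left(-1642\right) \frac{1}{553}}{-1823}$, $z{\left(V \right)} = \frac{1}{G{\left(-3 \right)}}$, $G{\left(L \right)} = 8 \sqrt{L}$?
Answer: $\frac{1642}{1008119} - \frac{i \sqrt{3}}{24} \approx 0.0016288 - 0.072169 i$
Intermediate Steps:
$z{\left(V \right)} = - \frac{i \sqrt{3}}{24}$ ($z{\left(V \right)} = \frac{1}{8 \sqrt{-3}} = \frac{1}{8 i \sqrt{3}} = - \frac{i \sqrt{3}}{24}$)
$Z = \frac{1642}{1008119}$ ($Z = \left(-1642\right) \frac{1}{553} \left(- \frac{1}{1823}\right) = \left(- \frac{1642}{553}\right) \left(- \frac{1}{1823}\right) = \frac{1642}{1008119} \approx 0.0016288$)
$z{\left(22 \right)} + Z = - \frac{i \sqrt{3}}{24} + \frac{1642}{1008119} = \frac{1642}{1008119} - \frac{i \sqrt{3}}{24}$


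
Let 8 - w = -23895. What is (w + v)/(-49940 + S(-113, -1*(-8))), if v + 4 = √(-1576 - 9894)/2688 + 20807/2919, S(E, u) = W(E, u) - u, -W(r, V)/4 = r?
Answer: -17445497/36119706 - I*√11470/133045248 ≈ -0.48299 - 8.0497e-7*I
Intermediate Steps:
W(r, V) = -4*r
w = 23903 (w = 8 - 1*(-23895) = 8 + 23895 = 23903)
S(E, u) = -u - 4*E (S(E, u) = -4*E - u = -u - 4*E)
v = 9131/2919 + I*√11470/2688 (v = -4 + (√(-1576 - 9894)/2688 + 20807/2919) = -4 + (√(-11470)*(1/2688) + 20807*(1/2919)) = -4 + ((I*√11470)*(1/2688) + 20807/2919) = -4 + (I*√11470/2688 + 20807/2919) = -4 + (20807/2919 + I*√11470/2688) = 9131/2919 + I*√11470/2688 ≈ 3.1281 + 0.039843*I)
(w + v)/(-49940 + S(-113, -1*(-8))) = (23903 + (9131/2919 + I*√11470/2688))/(-49940 + (-(-1)*(-8) - 4*(-113))) = (69781988/2919 + I*√11470/2688)/(-49940 + (-1*8 + 452)) = (69781988/2919 + I*√11470/2688)/(-49940 + (-8 + 452)) = (69781988/2919 + I*√11470/2688)/(-49940 + 444) = (69781988/2919 + I*√11470/2688)/(-49496) = (69781988/2919 + I*√11470/2688)*(-1/49496) = -17445497/36119706 - I*√11470/133045248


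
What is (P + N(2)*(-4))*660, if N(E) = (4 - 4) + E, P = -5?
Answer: -8580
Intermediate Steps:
N(E) = E (N(E) = 0 + E = E)
(P + N(2)*(-4))*660 = (-5 + 2*(-4))*660 = (-5 - 8)*660 = -13*660 = -8580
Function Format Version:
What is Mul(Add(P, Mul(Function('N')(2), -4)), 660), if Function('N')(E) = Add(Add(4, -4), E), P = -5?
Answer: -8580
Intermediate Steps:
Function('N')(E) = E (Function('N')(E) = Add(0, E) = E)
Mul(Add(P, Mul(Function('N')(2), -4)), 660) = Mul(Add(-5, Mul(2, -4)), 660) = Mul(Add(-5, -8), 660) = Mul(-13, 660) = -8580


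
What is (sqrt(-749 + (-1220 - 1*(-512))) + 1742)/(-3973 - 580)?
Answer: -1742/4553 - I*sqrt(1457)/4553 ≈ -0.38261 - 0.0083836*I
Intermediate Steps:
(sqrt(-749 + (-1220 - 1*(-512))) + 1742)/(-3973 - 580) = (sqrt(-749 + (-1220 + 512)) + 1742)/(-4553) = (sqrt(-749 - 708) + 1742)*(-1/4553) = (sqrt(-1457) + 1742)*(-1/4553) = (I*sqrt(1457) + 1742)*(-1/4553) = (1742 + I*sqrt(1457))*(-1/4553) = -1742/4553 - I*sqrt(1457)/4553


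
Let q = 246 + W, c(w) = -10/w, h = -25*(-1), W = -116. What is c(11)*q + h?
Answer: -1025/11 ≈ -93.182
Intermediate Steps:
h = 25
q = 130 (q = 246 - 116 = 130)
c(11)*q + h = -10/11*130 + 25 = -1300/11 + 25 = -1025/11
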